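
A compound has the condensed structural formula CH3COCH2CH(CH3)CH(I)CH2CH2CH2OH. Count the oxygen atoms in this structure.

2

Element totals:
  C: 9
  H: 17
  I: 1
  O: 2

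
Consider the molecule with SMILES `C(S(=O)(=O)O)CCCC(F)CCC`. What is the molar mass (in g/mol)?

212.28 g/mol

Atom tally by fragment:
  HO3SCH2 → C:1 H:3 S:1 O:3
  CH2 → C:1 H:2
  CH2 → C:1 H:2
  CH2 → C:1 H:2
  CH(F) → C:1 H:1 F:1
  CH2 → C:1 H:2
  CH2 → C:1 H:2
  CH3 → C:1 H:3
Element totals:
  C: 8
  H: 17
  F: 1
  O: 3
  S: 1
Molecular formula: C8H17FO3S.
  M = 8(12.011) + 17(1.008) + 18.998 + 3(15.999) + 32.06
    = 96.088 + 17.136 + 18.998 + 47.997 + 32.060 = 212.279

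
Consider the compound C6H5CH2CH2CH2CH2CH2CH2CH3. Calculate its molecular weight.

Atom tally by fragment:
  C6H5CH2 → C:7 H:7
  CH2 → C:1 H:2
  CH2 → C:1 H:2
  CH2 → C:1 H:2
  CH2 → C:1 H:2
  CH2 → C:1 H:2
  CH3 → C:1 H:3
Element totals:
  C: 13
  H: 20
Molecular formula: C13H20.
  M = 13(12.011) + 20(1.008)
    = 156.143 + 20.160 = 176.303

176.30 g/mol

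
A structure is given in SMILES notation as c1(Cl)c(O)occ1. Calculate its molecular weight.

118.52 g/mol

Atom tally by fragment:
  furan ring core → C:4 H:4 O:1
  (− 2 ring H displaced by substituents)
  + Cl → Cl:1
  + OH → O:1 H:1
Element totals:
  C: 4
  H: 3
  Cl: 1
  O: 2
Molecular formula: C4H3ClO2.
  M = 4(12.011) + 3(1.008) + 35.45 + 2(15.999)
    = 48.044 + 3.024 + 35.450 + 31.998 = 118.516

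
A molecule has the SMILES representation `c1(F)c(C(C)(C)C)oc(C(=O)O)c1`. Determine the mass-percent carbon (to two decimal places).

58.06%

Atom tally by fragment:
  furan ring core → C:4 H:4 O:1
  (− 3 ring H displaced by substituents)
  + F → F:1
  + C(CH3)3 → C:4 H:9
  + COOH → C:1 H:1 O:2
Element totals:
  C: 9
  H: 11
  F: 1
  O: 3
Molecular formula: C9H11FO3.
Molar mass = 186.182 g/mol.
Mass from C: 9 × 12.011 = 108.099 g/mol.
%C = 108.099 / 186.182 × 100 = 58.06%.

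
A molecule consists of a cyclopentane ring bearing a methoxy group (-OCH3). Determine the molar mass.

Atom tally by fragment:
  cyclopentane ring core → C:5 H:10
  (− 1 ring H displaced by substituents)
  + OCH3 → C:1 H:3 O:1
Element totals:
  C: 6
  H: 12
  O: 1
Molecular formula: C6H12O.
  M = 6(12.011) + 12(1.008) + 15.999
    = 72.066 + 12.096 + 15.999 = 100.161

100.16 g/mol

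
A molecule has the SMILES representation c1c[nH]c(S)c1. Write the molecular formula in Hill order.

Atom tally by fragment:
  pyrrole ring core → C:4 H:5 N:1
  (− 1 ring H displaced by substituents)
  + SH → S:1 H:1
Element totals:
  C: 4
  H: 5
  N: 1
  S: 1

C4H5NS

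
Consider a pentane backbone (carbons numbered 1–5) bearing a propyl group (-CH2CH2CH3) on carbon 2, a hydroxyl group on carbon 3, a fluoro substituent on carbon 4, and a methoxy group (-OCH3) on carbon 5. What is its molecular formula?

Atom tally by fragment:
  CH3 → C:1 H:3
  CH(CH2CH2CH3) → C:4 H:8
  CH(OH) → C:1 H:2 O:1
  CH(F) → C:1 H:1 F:1
  CH2OCH3 → C:2 H:5 O:1
Element totals:
  C: 9
  H: 19
  F: 1
  O: 2

C9H19FO2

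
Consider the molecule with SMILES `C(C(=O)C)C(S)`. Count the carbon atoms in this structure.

4

Atom tally by fragment:
  CH3COCH2 → C:3 H:5 O:1
  CH2SH → C:1 H:3 S:1
Element totals:
  C: 4
  H: 8
  O: 1
  S: 1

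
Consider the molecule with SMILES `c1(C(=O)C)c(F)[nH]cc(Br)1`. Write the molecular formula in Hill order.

Atom tally by fragment:
  pyrrole ring core → C:4 H:5 N:1
  (− 3 ring H displaced by substituents)
  + COCH3 → C:2 H:3 O:1
  + F → F:1
  + Br → Br:1
Element totals:
  C: 6
  H: 5
  Br: 1
  F: 1
  N: 1
  O: 1

C6H5BrFNO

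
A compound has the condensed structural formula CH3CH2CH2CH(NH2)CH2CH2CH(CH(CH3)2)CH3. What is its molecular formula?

Element totals:
  C: 11
  H: 25
  N: 1

C11H25N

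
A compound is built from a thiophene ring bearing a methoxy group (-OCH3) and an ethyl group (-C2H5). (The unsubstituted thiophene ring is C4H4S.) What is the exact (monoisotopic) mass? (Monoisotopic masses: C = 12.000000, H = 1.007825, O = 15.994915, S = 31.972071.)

142.0452

Atom tally by fragment:
  thiophene ring core → C:4 H:4 S:1
  (− 2 ring H displaced by substituents)
  + OCH3 → C:1 H:3 O:1
  + C2H5 → C:2 H:5
Element totals:
  C: 7
  H: 10
  O: 1
  S: 1
Molecular formula: C7H10OS.
  M = 7(12.0) + 10(1.007825) + 15.994915 + 31.972071
    = 84.000000 + 10.078250 + 15.994915 + 31.972071 = 142.045236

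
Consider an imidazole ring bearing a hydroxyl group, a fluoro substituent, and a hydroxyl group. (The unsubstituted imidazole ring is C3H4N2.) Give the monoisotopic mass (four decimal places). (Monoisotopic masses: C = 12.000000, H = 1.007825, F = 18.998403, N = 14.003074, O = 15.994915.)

118.0179

Atom tally by fragment:
  imidazole ring core → C:3 H:4 N:2
  (− 3 ring H displaced by substituents)
  + OH → O:1 H:1
  + F → F:1
  + OH → O:1 H:1
Element totals:
  C: 3
  H: 3
  F: 1
  N: 2
  O: 2
Molecular formula: C3H3FN2O2.
  M = 3(12.0) + 3(1.007825) + 18.998403 + 2(14.003074) + 2(15.994915)
    = 36.000000 + 3.023475 + 18.998403 + 28.006148 + 31.989830 = 118.017856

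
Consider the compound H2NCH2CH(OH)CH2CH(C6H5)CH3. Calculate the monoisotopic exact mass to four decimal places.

Element totals:
  C: 11
  H: 17
  N: 1
  O: 1
Molecular formula: C11H17NO.
  M = 11(12.0) + 17(1.007825) + 14.003074 + 15.994915
    = 132.000000 + 17.133025 + 14.003074 + 15.994915 = 179.131014

179.1310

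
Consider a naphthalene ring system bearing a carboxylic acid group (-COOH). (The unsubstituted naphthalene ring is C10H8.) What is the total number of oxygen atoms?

2

Atom tally by fragment:
  naphthalene ring system core → C:10 H:8
  (− 1 ring H displaced by substituents)
  + COOH → C:1 H:1 O:2
Element totals:
  C: 11
  H: 8
  O: 2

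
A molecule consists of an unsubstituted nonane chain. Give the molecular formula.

Atom tally by fragment:
  CH3 → C:1 H:3
  CH2 → C:1 H:2
  CH2 → C:1 H:2
  CH2 → C:1 H:2
  CH2 → C:1 H:2
  CH2 → C:1 H:2
  CH2 → C:1 H:2
  CH2 → C:1 H:2
  CH3 → C:1 H:3
Element totals:
  C: 9
  H: 20

C9H20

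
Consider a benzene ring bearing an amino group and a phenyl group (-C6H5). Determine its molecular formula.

C12H11N

Atom tally by fragment:
  benzene ring core → C:6 H:6
  (− 2 ring H displaced by substituents)
  + NH2 → N:1 H:2
  + C6H5 → C:6 H:5
Element totals:
  C: 12
  H: 11
  N: 1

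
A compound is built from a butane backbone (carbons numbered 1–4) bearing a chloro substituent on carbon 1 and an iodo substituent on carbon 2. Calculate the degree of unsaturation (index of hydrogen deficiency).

Atom tally by fragment:
  ClCH2 → C:1 H:2 Cl:1
  CH(I) → C:1 H:1 I:1
  CH2 → C:1 H:2
  CH3 → C:1 H:3
Element totals:
  C: 4
  H: 8
  Cl: 1
  I: 1
Molecular formula: C4H8ClI.
DoU = (2C + 2 + N − H − X) / 2 = (2·4 + 2 + 0 − 8 − 2) / 2 = 0.

0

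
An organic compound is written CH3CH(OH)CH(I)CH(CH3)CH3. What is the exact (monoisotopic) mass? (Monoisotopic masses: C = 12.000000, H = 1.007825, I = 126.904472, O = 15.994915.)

228.0011

Element totals:
  C: 6
  H: 13
  I: 1
  O: 1
Molecular formula: C6H13IO.
  M = 6(12.0) + 13(1.007825) + 126.904472 + 15.994915
    = 72.000000 + 13.101725 + 126.904472 + 15.994915 = 228.001112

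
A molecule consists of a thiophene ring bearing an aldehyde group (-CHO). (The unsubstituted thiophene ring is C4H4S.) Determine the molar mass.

Atom tally by fragment:
  thiophene ring core → C:4 H:4 S:1
  (− 1 ring H displaced by substituents)
  + CHO → C:1 H:1 O:1
Element totals:
  C: 5
  H: 4
  O: 1
  S: 1
Molecular formula: C5H4OS.
  M = 5(12.011) + 4(1.008) + 15.999 + 32.06
    = 60.055 + 4.032 + 15.999 + 32.060 = 112.146

112.15 g/mol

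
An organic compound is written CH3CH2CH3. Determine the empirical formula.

C3H8

Atom tally by fragment:
  CH3 → C:1 H:3
  CH2 → C:1 H:2
  CH3 → C:1 H:3
Element totals:
  C: 3
  H: 8
Molecular formula: C3H8.
gcd of subscripts (3, 8) = 1, so the empirical formula equals the molecular formula.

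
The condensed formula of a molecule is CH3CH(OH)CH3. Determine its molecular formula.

Atom tally by fragment:
  CH3 → C:1 H:3
  CH(OH) → C:1 H:2 O:1
  CH3 → C:1 H:3
Element totals:
  C: 3
  H: 8
  O: 1

C3H8O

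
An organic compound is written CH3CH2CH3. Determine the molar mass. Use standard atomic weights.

Element totals:
  C: 3
  H: 8
Molecular formula: C3H8.
  M = 3(12.011) + 8(1.008)
    = 36.033 + 8.064 = 44.097

44.10 g/mol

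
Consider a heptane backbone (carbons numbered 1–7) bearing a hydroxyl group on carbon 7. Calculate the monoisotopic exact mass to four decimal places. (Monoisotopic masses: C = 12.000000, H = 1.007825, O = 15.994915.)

116.1201

Atom tally by fragment:
  CH3 → C:1 H:3
  CH2 → C:1 H:2
  CH2 → C:1 H:2
  CH2 → C:1 H:2
  CH2 → C:1 H:2
  CH2 → C:1 H:2
  CH2OH → C:1 H:3 O:1
Element totals:
  C: 7
  H: 16
  O: 1
Molecular formula: C7H16O.
  M = 7(12.0) + 16(1.007825) + 15.994915
    = 84.000000 + 16.125200 + 15.994915 = 116.120115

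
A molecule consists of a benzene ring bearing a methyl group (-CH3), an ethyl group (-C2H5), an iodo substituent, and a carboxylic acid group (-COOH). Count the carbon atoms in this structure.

Atom tally by fragment:
  benzene ring core → C:6 H:6
  (− 4 ring H displaced by substituents)
  + CH3 → C:1 H:3
  + C2H5 → C:2 H:5
  + I → I:1
  + COOH → C:1 H:1 O:2
Element totals:
  C: 10
  H: 11
  I: 1
  O: 2

10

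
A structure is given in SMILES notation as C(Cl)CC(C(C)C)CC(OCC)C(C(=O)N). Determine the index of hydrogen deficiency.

Atom tally by fragment:
  ClCH2 → C:1 H:2 Cl:1
  CH2 → C:1 H:2
  CH(CH(CH3)2) → C:4 H:8
  CH2 → C:1 H:2
  CH(OC2H5) → C:3 H:6 O:1
  CH2CONH2 → C:2 H:4 O:1 N:1
Element totals:
  C: 12
  H: 24
  Cl: 1
  N: 1
  O: 2
Molecular formula: C12H24ClNO2.
DoU = (2C + 2 + N − H − X) / 2 = (2·12 + 2 + 1 − 24 − 1) / 2 = 1.

1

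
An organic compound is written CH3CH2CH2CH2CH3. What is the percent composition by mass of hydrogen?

16.76%

Element totals:
  C: 5
  H: 12
Molecular formula: C5H12.
Molar mass = 72.151 g/mol.
Mass from H: 12 × 1.008 = 12.096 g/mol.
%H = 12.096 / 72.151 × 100 = 16.76%.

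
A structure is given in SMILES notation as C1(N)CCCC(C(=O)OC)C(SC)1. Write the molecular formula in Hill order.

Atom tally by fragment:
  cyclohexane ring core → C:6 H:12
  (− 3 ring H displaced by substituents)
  + NH2 → N:1 H:2
  + COOCH3 → C:2 H:3 O:2
  + SCH3 → C:1 H:3 S:1
Element totals:
  C: 9
  H: 17
  N: 1
  O: 2
  S: 1

C9H17NO2S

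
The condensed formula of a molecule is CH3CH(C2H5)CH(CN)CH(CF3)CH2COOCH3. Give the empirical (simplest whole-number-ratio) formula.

Element totals:
  C: 11
  H: 16
  F: 3
  N: 1
  O: 2
Molecular formula: C11H16F3NO2.
gcd of subscripts (11, 3, 16, 1, 2) = 1, so the empirical formula equals the molecular formula.

C11H16F3NO2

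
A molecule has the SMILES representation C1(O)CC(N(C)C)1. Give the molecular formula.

C5H11NO

Atom tally by fragment:
  cyclopropane ring core → C:3 H:6
  (− 2 ring H displaced by substituents)
  + OH → O:1 H:1
  + N(CH3)2 → N:1 C:2 H:6
Element totals:
  C: 5
  H: 11
  N: 1
  O: 1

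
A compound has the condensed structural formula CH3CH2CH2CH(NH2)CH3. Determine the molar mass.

87.17 g/mol

Atom tally by fragment:
  CH3 → C:1 H:3
  CH2 → C:1 H:2
  CH2 → C:1 H:2
  CH(NH2) → C:1 H:3 N:1
  CH3 → C:1 H:3
Element totals:
  C: 5
  H: 13
  N: 1
Molecular formula: C5H13N.
  M = 5(12.011) + 13(1.008) + 14.007
    = 60.055 + 13.104 + 14.007 = 87.166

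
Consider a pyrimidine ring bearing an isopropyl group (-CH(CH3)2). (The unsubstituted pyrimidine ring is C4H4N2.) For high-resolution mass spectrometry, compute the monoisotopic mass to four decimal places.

122.0844

Atom tally by fragment:
  pyrimidine ring core → C:4 H:4 N:2
  (− 1 ring H displaced by substituents)
  + CH(CH3)2 → C:3 H:7
Element totals:
  C: 7
  H: 10
  N: 2
Molecular formula: C7H10N2.
  M = 7(12.0) + 10(1.007825) + 2(14.003074)
    = 84.000000 + 10.078250 + 28.006148 = 122.084398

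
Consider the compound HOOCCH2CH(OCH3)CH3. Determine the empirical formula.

Element totals:
  C: 5
  H: 10
  O: 3
Molecular formula: C5H10O3.
gcd of subscripts (5, 10, 3) = 1, so the empirical formula equals the molecular formula.

C5H10O3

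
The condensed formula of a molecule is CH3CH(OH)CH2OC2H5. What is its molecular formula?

C5H12O2

Element totals:
  C: 5
  H: 12
  O: 2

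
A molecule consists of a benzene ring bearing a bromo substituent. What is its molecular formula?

C6H5Br

Atom tally by fragment:
  benzene ring core → C:6 H:6
  (− 1 ring H displaced by substituents)
  + Br → Br:1
Element totals:
  C: 6
  H: 5
  Br: 1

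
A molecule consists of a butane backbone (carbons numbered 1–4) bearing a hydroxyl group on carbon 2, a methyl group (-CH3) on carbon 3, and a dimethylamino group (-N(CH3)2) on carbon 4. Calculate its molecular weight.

Atom tally by fragment:
  CH3 → C:1 H:3
  CH(OH) → C:1 H:2 O:1
  CH(CH3) → C:2 H:4
  CH2N(CH3)2 → C:3 H:8 N:1
Element totals:
  C: 7
  H: 17
  N: 1
  O: 1
Molecular formula: C7H17NO.
  M = 7(12.011) + 17(1.008) + 14.007 + 15.999
    = 84.077 + 17.136 + 14.007 + 15.999 = 131.219

131.22 g/mol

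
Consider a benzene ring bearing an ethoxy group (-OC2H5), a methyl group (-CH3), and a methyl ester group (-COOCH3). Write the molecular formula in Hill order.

Atom tally by fragment:
  benzene ring core → C:6 H:6
  (− 3 ring H displaced by substituents)
  + OC2H5 → C:2 H:5 O:1
  + CH3 → C:1 H:3
  + COOCH3 → C:2 H:3 O:2
Element totals:
  C: 11
  H: 14
  O: 3

C11H14O3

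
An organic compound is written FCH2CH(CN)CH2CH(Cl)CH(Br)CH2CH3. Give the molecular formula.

C8H12BrClFN

Element totals:
  C: 8
  H: 12
  Br: 1
  Cl: 1
  F: 1
  N: 1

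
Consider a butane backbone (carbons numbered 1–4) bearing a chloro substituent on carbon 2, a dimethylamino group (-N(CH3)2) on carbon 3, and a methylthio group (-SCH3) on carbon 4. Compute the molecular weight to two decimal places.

Atom tally by fragment:
  CH3 → C:1 H:3
  CH(Cl) → C:1 H:1 Cl:1
  CH(N(CH3)2) → C:3 H:7 N:1
  CH2SCH3 → C:2 H:5 S:1
Element totals:
  C: 7
  H: 16
  Cl: 1
  N: 1
  S: 1
Molecular formula: C7H16ClNS.
  M = 7(12.011) + 16(1.008) + 35.45 + 14.007 + 32.06
    = 84.077 + 16.128 + 35.450 + 14.007 + 32.060 = 181.722

181.72 g/mol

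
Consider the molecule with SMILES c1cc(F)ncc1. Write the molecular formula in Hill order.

Atom tally by fragment:
  pyridine ring core → C:5 H:5 N:1
  (− 1 ring H displaced by substituents)
  + F → F:1
Element totals:
  C: 5
  H: 4
  F: 1
  N: 1

C5H4FN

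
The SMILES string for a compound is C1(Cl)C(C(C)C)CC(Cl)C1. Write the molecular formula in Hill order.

Atom tally by fragment:
  cyclopentane ring core → C:5 H:10
  (− 3 ring H displaced by substituents)
  + Cl → Cl:1
  + CH(CH3)2 → C:3 H:7
  + Cl → Cl:1
Element totals:
  C: 8
  H: 14
  Cl: 2

C8H14Cl2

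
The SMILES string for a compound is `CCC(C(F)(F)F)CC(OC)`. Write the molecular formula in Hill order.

Atom tally by fragment:
  CH3 → C:1 H:3
  CH2 → C:1 H:2
  CH(CF3) → C:2 H:1 F:3
  CH2 → C:1 H:2
  CH2OCH3 → C:2 H:5 O:1
Element totals:
  C: 7
  H: 13
  F: 3
  O: 1

C7H13F3O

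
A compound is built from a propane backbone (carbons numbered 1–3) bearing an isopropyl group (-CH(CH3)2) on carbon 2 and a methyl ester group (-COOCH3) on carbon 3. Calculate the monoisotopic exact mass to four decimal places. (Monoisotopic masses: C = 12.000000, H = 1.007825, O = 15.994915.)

144.1150

Atom tally by fragment:
  CH3 → C:1 H:3
  CH(CH(CH3)2) → C:4 H:8
  CH2COOCH3 → C:3 H:5 O:2
Element totals:
  C: 8
  H: 16
  O: 2
Molecular formula: C8H16O2.
  M = 8(12.0) + 16(1.007825) + 2(15.994915)
    = 96.000000 + 16.125200 + 31.989830 = 144.115030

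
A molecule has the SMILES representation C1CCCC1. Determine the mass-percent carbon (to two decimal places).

Atom tally by fragment:
  cyclopentane ring core → C:5 H:10
Element totals:
  C: 5
  H: 10
Molecular formula: C5H10.
Molar mass = 70.135 g/mol.
Mass from C: 5 × 12.011 = 60.055 g/mol.
%C = 60.055 / 70.135 × 100 = 85.63%.

85.63%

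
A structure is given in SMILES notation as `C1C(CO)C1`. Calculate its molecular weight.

72.11 g/mol

Atom tally by fragment:
  cyclopropane ring core → C:3 H:6
  (− 1 ring H displaced by substituents)
  + CH2OH → C:1 H:3 O:1
Element totals:
  C: 4
  H: 8
  O: 1
Molecular formula: C4H8O.
  M = 4(12.011) + 8(1.008) + 15.999
    = 48.044 + 8.064 + 15.999 = 72.107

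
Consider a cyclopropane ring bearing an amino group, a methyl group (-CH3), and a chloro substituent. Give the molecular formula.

Atom tally by fragment:
  cyclopropane ring core → C:3 H:6
  (− 3 ring H displaced by substituents)
  + NH2 → N:1 H:2
  + CH3 → C:1 H:3
  + Cl → Cl:1
Element totals:
  C: 4
  H: 8
  Cl: 1
  N: 1

C4H8ClN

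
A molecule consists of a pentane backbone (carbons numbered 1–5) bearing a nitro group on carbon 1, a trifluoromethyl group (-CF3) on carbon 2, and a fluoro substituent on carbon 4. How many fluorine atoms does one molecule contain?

Atom tally by fragment:
  O2NCH2 → C:1 H:2 N:1 O:2
  CH(CF3) → C:2 H:1 F:3
  CH2 → C:1 H:2
  CH(F) → C:1 H:1 F:1
  CH3 → C:1 H:3
Element totals:
  C: 6
  H: 9
  F: 4
  N: 1
  O: 2

4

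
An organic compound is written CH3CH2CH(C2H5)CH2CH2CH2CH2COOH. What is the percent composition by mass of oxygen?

Atom tally by fragment:
  CH3 → C:1 H:3
  CH2 → C:1 H:2
  CH(C2H5) → C:3 H:6
  CH2 → C:1 H:2
  CH2 → C:1 H:2
  CH2 → C:1 H:2
  CH2COOH → C:2 H:3 O:2
Element totals:
  C: 10
  H: 20
  O: 2
Molecular formula: C10H20O2.
Molar mass = 172.268 g/mol.
Mass from O: 2 × 15.999 = 31.998 g/mol.
%O = 31.998 / 172.268 × 100 = 18.57%.

18.57%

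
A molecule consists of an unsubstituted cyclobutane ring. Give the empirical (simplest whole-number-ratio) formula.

Atom tally by fragment:
  cyclobutane ring core → C:4 H:8
Element totals:
  C: 4
  H: 8
Molecular formula: C4H8.
gcd of subscripts = 4; dividing each by 4:
  C: 4/4 = 1
  H: 8/4 = 2

CH2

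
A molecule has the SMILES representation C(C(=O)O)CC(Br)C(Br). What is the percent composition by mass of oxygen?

Atom tally by fragment:
  HOOCCH2 → C:2 H:3 O:2
  CH2 → C:1 H:2
  CH(Br) → C:1 H:1 Br:1
  CH2Br → C:1 H:2 Br:1
Element totals:
  C: 5
  H: 8
  Br: 2
  O: 2
Molecular formula: C5H8Br2O2.
Molar mass = 259.925 g/mol.
Mass from O: 2 × 15.999 = 31.998 g/mol.
%O = 31.998 / 259.925 × 100 = 12.31%.

12.31%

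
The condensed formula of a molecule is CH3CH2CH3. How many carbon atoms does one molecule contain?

Element totals:
  C: 3
  H: 8

3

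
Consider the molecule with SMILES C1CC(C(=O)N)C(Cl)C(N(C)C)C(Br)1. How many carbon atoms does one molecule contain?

9

Atom tally by fragment:
  cyclohexane ring core → C:6 H:12
  (− 4 ring H displaced by substituents)
  + CONH2 → C:1 H:2 O:1 N:1
  + Cl → Cl:1
  + N(CH3)2 → N:1 C:2 H:6
  + Br → Br:1
Element totals:
  C: 9
  H: 16
  Br: 1
  Cl: 1
  N: 2
  O: 1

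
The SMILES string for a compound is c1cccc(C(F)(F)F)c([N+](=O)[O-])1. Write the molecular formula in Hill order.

Atom tally by fragment:
  benzene ring core → C:6 H:6
  (− 2 ring H displaced by substituents)
  + CF3 → C:1 F:3
  + NO2 → N:1 O:2
Element totals:
  C: 7
  H: 4
  F: 3
  N: 1
  O: 2

C7H4F3NO2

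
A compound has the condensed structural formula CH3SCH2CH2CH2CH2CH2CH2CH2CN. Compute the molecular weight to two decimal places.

Atom tally by fragment:
  CH3SCH2 → C:2 H:5 S:1
  CH2 → C:1 H:2
  CH2 → C:1 H:2
  CH2 → C:1 H:2
  CH2 → C:1 H:2
  CH2 → C:1 H:2
  CH2CN → C:2 H:2 N:1
Element totals:
  C: 9
  H: 17
  N: 1
  S: 1
Molecular formula: C9H17NS.
  M = 9(12.011) + 17(1.008) + 14.007 + 32.06
    = 108.099 + 17.136 + 14.007 + 32.060 = 171.302

171.30 g/mol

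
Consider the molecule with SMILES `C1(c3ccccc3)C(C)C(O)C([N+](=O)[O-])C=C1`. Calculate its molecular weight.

Atom tally by fragment:
  cyclohexene ring core → C:6 H:10
  (− 4 ring H displaced by substituents)
  + C6H5 → C:6 H:5
  + CH3 → C:1 H:3
  + OH → O:1 H:1
  + NO2 → N:1 O:2
Element totals:
  C: 13
  H: 15
  N: 1
  O: 3
Molecular formula: C13H15NO3.
  M = 13(12.011) + 15(1.008) + 14.007 + 3(15.999)
    = 156.143 + 15.120 + 14.007 + 47.997 = 233.267

233.27 g/mol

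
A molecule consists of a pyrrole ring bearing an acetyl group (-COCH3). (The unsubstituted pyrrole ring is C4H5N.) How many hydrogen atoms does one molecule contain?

Atom tally by fragment:
  pyrrole ring core → C:4 H:5 N:1
  (− 1 ring H displaced by substituents)
  + COCH3 → C:2 H:3 O:1
Element totals:
  C: 6
  H: 7
  N: 1
  O: 1

7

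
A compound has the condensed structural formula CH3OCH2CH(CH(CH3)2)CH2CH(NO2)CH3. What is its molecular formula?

Atom tally by fragment:
  CH3OCH2 → C:2 H:5 O:1
  CH(CH(CH3)2) → C:4 H:8
  CH2 → C:1 H:2
  CH(NO2) → C:1 H:1 N:1 O:2
  CH3 → C:1 H:3
Element totals:
  C: 9
  H: 19
  N: 1
  O: 3

C9H19NO3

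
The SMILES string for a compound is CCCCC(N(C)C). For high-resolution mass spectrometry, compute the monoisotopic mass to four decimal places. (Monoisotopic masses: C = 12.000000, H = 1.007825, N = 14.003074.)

115.1361

Atom tally by fragment:
  CH3 → C:1 H:3
  CH2 → C:1 H:2
  CH2 → C:1 H:2
  CH2 → C:1 H:2
  CH2N(CH3)2 → C:3 H:8 N:1
Element totals:
  C: 7
  H: 17
  N: 1
Molecular formula: C7H17N.
  M = 7(12.0) + 17(1.007825) + 14.003074
    = 84.000000 + 17.133025 + 14.003074 = 115.136099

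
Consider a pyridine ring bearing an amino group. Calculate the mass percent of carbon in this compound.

63.81%

Atom tally by fragment:
  pyridine ring core → C:5 H:5 N:1
  (− 1 ring H displaced by substituents)
  + NH2 → N:1 H:2
Element totals:
  C: 5
  H: 6
  N: 2
Molecular formula: C5H6N2.
Molar mass = 94.117 g/mol.
Mass from C: 5 × 12.011 = 60.055 g/mol.
%C = 60.055 / 94.117 × 100 = 63.81%.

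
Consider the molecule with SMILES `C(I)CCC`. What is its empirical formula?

C4H9I

Atom tally by fragment:
  ICH2 → C:1 H:2 I:1
  CH2 → C:1 H:2
  CH2 → C:1 H:2
  CH3 → C:1 H:3
Element totals:
  C: 4
  H: 9
  I: 1
Molecular formula: C4H9I.
gcd of subscripts (4, 9, 1) = 1, so the empirical formula equals the molecular formula.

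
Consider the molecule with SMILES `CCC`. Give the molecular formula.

Atom tally by fragment:
  CH3 → C:1 H:3
  CH2 → C:1 H:2
  CH3 → C:1 H:3
Element totals:
  C: 3
  H: 8

C3H8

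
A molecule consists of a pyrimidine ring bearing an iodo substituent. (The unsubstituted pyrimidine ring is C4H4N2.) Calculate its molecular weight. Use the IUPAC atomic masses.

205.99 g/mol

Atom tally by fragment:
  pyrimidine ring core → C:4 H:4 N:2
  (− 1 ring H displaced by substituents)
  + I → I:1
Element totals:
  C: 4
  H: 3
  I: 1
  N: 2
Molecular formula: C4H3IN2.
  M = 4(12.011) + 3(1.008) + 126.904 + 2(14.007)
    = 48.044 + 3.024 + 126.904 + 28.014 = 205.986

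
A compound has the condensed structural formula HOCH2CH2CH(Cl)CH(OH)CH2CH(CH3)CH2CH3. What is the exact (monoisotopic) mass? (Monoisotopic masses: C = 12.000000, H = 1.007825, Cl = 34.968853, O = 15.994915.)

194.1074

Atom tally by fragment:
  HOCH2CH2 → C:2 H:5 O:1
  CH(Cl) → C:1 H:1 Cl:1
  CH(OH) → C:1 H:2 O:1
  CH2 → C:1 H:2
  CH(CH3) → C:2 H:4
  CH2 → C:1 H:2
  CH3 → C:1 H:3
Element totals:
  C: 9
  H: 19
  Cl: 1
  O: 2
Molecular formula: C9H19ClO2.
  M = 9(12.0) + 19(1.007825) + 34.968853 + 2(15.994915)
    = 108.000000 + 19.148675 + 34.968853 + 31.989830 = 194.107358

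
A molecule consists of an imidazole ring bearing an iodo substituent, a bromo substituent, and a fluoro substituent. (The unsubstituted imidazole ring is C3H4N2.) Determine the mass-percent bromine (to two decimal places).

Atom tally by fragment:
  imidazole ring core → C:3 H:4 N:2
  (− 3 ring H displaced by substituents)
  + I → I:1
  + Br → Br:1
  + F → F:1
Element totals:
  C: 3
  H: 1
  Br: 1
  F: 1
  I: 1
  N: 2
Molecular formula: C3HBrFIN2.
Molar mass = 290.861 g/mol.
Mass from Br: 1 × 79.904 = 79.904 g/mol.
%Br = 79.904 / 290.861 × 100 = 27.47%.

27.47%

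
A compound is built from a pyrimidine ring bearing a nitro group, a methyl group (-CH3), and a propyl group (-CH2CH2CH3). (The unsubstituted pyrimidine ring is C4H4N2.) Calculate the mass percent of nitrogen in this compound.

Atom tally by fragment:
  pyrimidine ring core → C:4 H:4 N:2
  (− 3 ring H displaced by substituents)
  + NO2 → N:1 O:2
  + CH3 → C:1 H:3
  + CH2CH2CH3 → C:3 H:7
Element totals:
  C: 8
  H: 11
  N: 3
  O: 2
Molecular formula: C8H11N3O2.
Molar mass = 181.195 g/mol.
Mass from N: 3 × 14.007 = 42.021 g/mol.
%N = 42.021 / 181.195 × 100 = 23.19%.

23.19%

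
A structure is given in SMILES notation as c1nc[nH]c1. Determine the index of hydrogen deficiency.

3

Atom tally by fragment:
  imidazole ring core → C:3 H:4 N:2
Element totals:
  C: 3
  H: 4
  N: 2
Molecular formula: C3H4N2.
DoU = (2C + 2 + N − H − X) / 2 = (2·3 + 2 + 2 − 4 − 0) / 2 = 3.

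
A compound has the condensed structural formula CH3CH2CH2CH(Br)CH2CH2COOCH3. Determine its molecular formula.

C8H15BrO2

Element totals:
  C: 8
  H: 15
  Br: 1
  O: 2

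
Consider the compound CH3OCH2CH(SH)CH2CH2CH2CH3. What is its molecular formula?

Atom tally by fragment:
  CH3OCH2 → C:2 H:5 O:1
  CH(SH) → C:1 H:2 S:1
  CH2 → C:1 H:2
  CH2 → C:1 H:2
  CH2 → C:1 H:2
  CH3 → C:1 H:3
Element totals:
  C: 7
  H: 16
  O: 1
  S: 1

C7H16OS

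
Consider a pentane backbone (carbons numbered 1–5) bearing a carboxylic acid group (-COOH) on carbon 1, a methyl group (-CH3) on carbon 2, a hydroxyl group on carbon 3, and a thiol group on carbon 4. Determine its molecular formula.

Atom tally by fragment:
  HOOCCH2 → C:2 H:3 O:2
  CH(CH3) → C:2 H:4
  CH(OH) → C:1 H:2 O:1
  CH(SH) → C:1 H:2 S:1
  CH3 → C:1 H:3
Element totals:
  C: 7
  H: 14
  O: 3
  S: 1

C7H14O3S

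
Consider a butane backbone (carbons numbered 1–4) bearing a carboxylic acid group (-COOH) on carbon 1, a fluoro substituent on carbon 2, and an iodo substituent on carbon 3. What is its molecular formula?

C5H8FIO2

Atom tally by fragment:
  HOOCCH2 → C:2 H:3 O:2
  CH(F) → C:1 H:1 F:1
  CH(I) → C:1 H:1 I:1
  CH3 → C:1 H:3
Element totals:
  C: 5
  H: 8
  F: 1
  I: 1
  O: 2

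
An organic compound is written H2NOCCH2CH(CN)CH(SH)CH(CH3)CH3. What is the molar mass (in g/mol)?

186.27 g/mol

Atom tally by fragment:
  H2NOCCH2 → C:2 H:4 O:1 N:1
  CH(CN) → C:2 H:1 N:1
  CH(SH) → C:1 H:2 S:1
  CH(CH3) → C:2 H:4
  CH3 → C:1 H:3
Element totals:
  C: 8
  H: 14
  N: 2
  O: 1
  S: 1
Molecular formula: C8H14N2OS.
  M = 8(12.011) + 14(1.008) + 2(14.007) + 15.999 + 32.06
    = 96.088 + 14.112 + 28.014 + 15.999 + 32.060 = 186.273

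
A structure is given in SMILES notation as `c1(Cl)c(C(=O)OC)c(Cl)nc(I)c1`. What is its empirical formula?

C7H4Cl2INO2

Atom tally by fragment:
  pyridine ring core → C:5 H:5 N:1
  (− 4 ring H displaced by substituents)
  + Cl → Cl:1
  + COOCH3 → C:2 H:3 O:2
  + Cl → Cl:1
  + I → I:1
Element totals:
  C: 7
  H: 4
  Cl: 2
  I: 1
  N: 1
  O: 2
Molecular formula: C7H4Cl2INO2.
gcd of subscripts (7, 2, 4, 1, 1, 2) = 1, so the empirical formula equals the molecular formula.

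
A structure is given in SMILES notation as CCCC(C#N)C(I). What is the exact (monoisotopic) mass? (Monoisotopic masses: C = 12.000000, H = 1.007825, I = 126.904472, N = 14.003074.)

222.9858

Atom tally by fragment:
  CH3 → C:1 H:3
  CH2 → C:1 H:2
  CH2 → C:1 H:2
  CH(CN) → C:2 H:1 N:1
  CH2I → C:1 H:2 I:1
Element totals:
  C: 6
  H: 10
  I: 1
  N: 1
Molecular formula: C6H10IN.
  M = 6(12.0) + 10(1.007825) + 126.904472 + 14.003074
    = 72.000000 + 10.078250 + 126.904472 + 14.003074 = 222.985796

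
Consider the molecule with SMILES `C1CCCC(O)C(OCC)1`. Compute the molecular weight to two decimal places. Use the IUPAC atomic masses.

Atom tally by fragment:
  cyclohexane ring core → C:6 H:12
  (− 2 ring H displaced by substituents)
  + OH → O:1 H:1
  + OC2H5 → C:2 H:5 O:1
Element totals:
  C: 8
  H: 16
  O: 2
Molecular formula: C8H16O2.
  M = 8(12.011) + 16(1.008) + 2(15.999)
    = 96.088 + 16.128 + 31.998 = 144.214

144.21 g/mol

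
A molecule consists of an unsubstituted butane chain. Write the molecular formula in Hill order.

Atom tally by fragment:
  CH3 → C:1 H:3
  CH2 → C:1 H:2
  CH2 → C:1 H:2
  CH3 → C:1 H:3
Element totals:
  C: 4
  H: 10

C4H10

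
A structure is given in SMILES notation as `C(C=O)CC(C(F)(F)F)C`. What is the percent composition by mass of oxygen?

Atom tally by fragment:
  OHCCH2 → C:2 H:3 O:1
  CH2 → C:1 H:2
  CH(CF3) → C:2 H:1 F:3
  CH3 → C:1 H:3
Element totals:
  C: 6
  H: 9
  F: 3
  O: 1
Molecular formula: C6H9F3O.
Molar mass = 154.131 g/mol.
Mass from O: 1 × 15.999 = 15.999 g/mol.
%O = 15.999 / 154.131 × 100 = 10.38%.

10.38%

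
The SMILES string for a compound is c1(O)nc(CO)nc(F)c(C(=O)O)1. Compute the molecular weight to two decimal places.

188.11 g/mol

Atom tally by fragment:
  pyrimidine ring core → C:4 H:4 N:2
  (− 4 ring H displaced by substituents)
  + OH → O:1 H:1
  + CH2OH → C:1 H:3 O:1
  + F → F:1
  + COOH → C:1 H:1 O:2
Element totals:
  C: 6
  H: 5
  F: 1
  N: 2
  O: 4
Molecular formula: C6H5FN2O4.
  M = 6(12.011) + 5(1.008) + 18.998 + 2(14.007) + 4(15.999)
    = 72.066 + 5.040 + 18.998 + 28.014 + 63.996 = 188.114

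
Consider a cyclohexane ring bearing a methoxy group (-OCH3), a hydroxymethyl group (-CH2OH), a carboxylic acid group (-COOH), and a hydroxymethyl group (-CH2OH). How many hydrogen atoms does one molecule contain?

18

Atom tally by fragment:
  cyclohexane ring core → C:6 H:12
  (− 4 ring H displaced by substituents)
  + OCH3 → C:1 H:3 O:1
  + CH2OH → C:1 H:3 O:1
  + COOH → C:1 H:1 O:2
  + CH2OH → C:1 H:3 O:1
Element totals:
  C: 10
  H: 18
  O: 5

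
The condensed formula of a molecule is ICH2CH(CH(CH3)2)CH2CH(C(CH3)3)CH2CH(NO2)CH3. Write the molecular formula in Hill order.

C14H28INO2

Element totals:
  C: 14
  H: 28
  I: 1
  N: 1
  O: 2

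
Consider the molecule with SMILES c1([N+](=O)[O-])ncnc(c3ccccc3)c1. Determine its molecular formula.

Atom tally by fragment:
  pyrimidine ring core → C:4 H:4 N:2
  (− 2 ring H displaced by substituents)
  + NO2 → N:1 O:2
  + C6H5 → C:6 H:5
Element totals:
  C: 10
  H: 7
  N: 3
  O: 2

C10H7N3O2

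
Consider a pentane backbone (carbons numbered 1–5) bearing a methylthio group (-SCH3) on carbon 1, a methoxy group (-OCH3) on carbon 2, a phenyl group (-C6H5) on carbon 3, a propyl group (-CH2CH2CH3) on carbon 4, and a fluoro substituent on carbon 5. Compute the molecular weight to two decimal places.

284.43 g/mol

Atom tally by fragment:
  CH3SCH2 → C:2 H:5 S:1
  CH(OCH3) → C:2 H:4 O:1
  CH(C6H5) → C:7 H:6
  CH(CH2CH2CH3) → C:4 H:8
  CH2F → C:1 H:2 F:1
Element totals:
  C: 16
  H: 25
  F: 1
  O: 1
  S: 1
Molecular formula: C16H25FOS.
  M = 16(12.011) + 25(1.008) + 18.998 + 15.999 + 32.06
    = 192.176 + 25.200 + 18.998 + 15.999 + 32.060 = 284.433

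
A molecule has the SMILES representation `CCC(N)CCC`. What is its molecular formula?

Atom tally by fragment:
  CH3 → C:1 H:3
  CH2 → C:1 H:2
  CH(NH2) → C:1 H:3 N:1
  CH2 → C:1 H:2
  CH2 → C:1 H:2
  CH3 → C:1 H:3
Element totals:
  C: 6
  H: 15
  N: 1

C6H15N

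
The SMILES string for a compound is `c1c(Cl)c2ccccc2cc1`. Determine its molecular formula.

Atom tally by fragment:
  naphthalene ring system core → C:10 H:8
  (− 1 ring H displaced by substituents)
  + Cl → Cl:1
Element totals:
  C: 10
  H: 7
  Cl: 1

C10H7Cl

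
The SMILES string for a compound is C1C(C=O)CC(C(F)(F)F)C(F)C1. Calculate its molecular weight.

198.16 g/mol

Atom tally by fragment:
  cyclohexane ring core → C:6 H:12
  (− 3 ring H displaced by substituents)
  + CHO → C:1 H:1 O:1
  + CF3 → C:1 F:3
  + F → F:1
Element totals:
  C: 8
  H: 10
  F: 4
  O: 1
Molecular formula: C8H10F4O.
  M = 8(12.011) + 10(1.008) + 4(18.998) + 15.999
    = 96.088 + 10.080 + 75.992 + 15.999 = 198.159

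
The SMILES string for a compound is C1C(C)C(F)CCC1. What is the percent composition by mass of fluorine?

Atom tally by fragment:
  cyclohexane ring core → C:6 H:12
  (− 2 ring H displaced by substituents)
  + CH3 → C:1 H:3
  + F → F:1
Element totals:
  C: 7
  H: 13
  F: 1
Molecular formula: C7H13F.
Molar mass = 116.179 g/mol.
Mass from F: 1 × 18.998 = 18.998 g/mol.
%F = 18.998 / 116.179 × 100 = 16.35%.

16.35%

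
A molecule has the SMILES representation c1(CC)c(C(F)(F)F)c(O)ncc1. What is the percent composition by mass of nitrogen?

7.33%

Atom tally by fragment:
  pyridine ring core → C:5 H:5 N:1
  (− 3 ring H displaced by substituents)
  + C2H5 → C:2 H:5
  + CF3 → C:1 F:3
  + OH → O:1 H:1
Element totals:
  C: 8
  H: 8
  F: 3
  N: 1
  O: 1
Molecular formula: C8H8F3NO.
Molar mass = 191.152 g/mol.
Mass from N: 1 × 14.007 = 14.007 g/mol.
%N = 14.007 / 191.152 × 100 = 7.33%.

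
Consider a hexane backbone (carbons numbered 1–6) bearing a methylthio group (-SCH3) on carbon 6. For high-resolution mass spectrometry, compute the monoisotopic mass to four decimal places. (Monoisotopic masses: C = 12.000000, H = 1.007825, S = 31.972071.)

132.0973

Atom tally by fragment:
  CH3 → C:1 H:3
  CH2 → C:1 H:2
  CH2 → C:1 H:2
  CH2 → C:1 H:2
  CH2 → C:1 H:2
  CH2SCH3 → C:2 H:5 S:1
Element totals:
  C: 7
  H: 16
  S: 1
Molecular formula: C7H16S.
  M = 7(12.0) + 16(1.007825) + 31.972071
    = 84.000000 + 16.125200 + 31.972071 = 132.097271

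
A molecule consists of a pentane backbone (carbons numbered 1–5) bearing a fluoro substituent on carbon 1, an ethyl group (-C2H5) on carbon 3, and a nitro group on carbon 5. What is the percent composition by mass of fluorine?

11.64%

Atom tally by fragment:
  FCH2 → C:1 H:2 F:1
  CH2 → C:1 H:2
  CH(C2H5) → C:3 H:6
  CH2 → C:1 H:2
  CH2NO2 → C:1 H:2 N:1 O:2
Element totals:
  C: 7
  H: 14
  F: 1
  N: 1
  O: 2
Molecular formula: C7H14FNO2.
Molar mass = 163.192 g/mol.
Mass from F: 1 × 18.998 = 18.998 g/mol.
%F = 18.998 / 163.192 × 100 = 11.64%.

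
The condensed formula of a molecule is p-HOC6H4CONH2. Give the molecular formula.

Atom tally by fragment:
  benzene ring core → C:6 H:6
  (− 2 ring H displaced by substituents)
  + OH → O:1 H:1
  + CONH2 → C:1 H:2 O:1 N:1
Element totals:
  C: 7
  H: 7
  N: 1
  O: 2

C7H7NO2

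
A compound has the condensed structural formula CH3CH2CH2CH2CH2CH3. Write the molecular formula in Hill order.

Atom tally by fragment:
  CH3 → C:1 H:3
  CH2 → C:1 H:2
  CH2 → C:1 H:2
  CH2 → C:1 H:2
  CH2 → C:1 H:2
  CH3 → C:1 H:3
Element totals:
  C: 6
  H: 14

C6H14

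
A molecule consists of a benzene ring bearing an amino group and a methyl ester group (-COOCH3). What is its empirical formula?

Atom tally by fragment:
  benzene ring core → C:6 H:6
  (− 2 ring H displaced by substituents)
  + NH2 → N:1 H:2
  + COOCH3 → C:2 H:3 O:2
Element totals:
  C: 8
  H: 9
  N: 1
  O: 2
Molecular formula: C8H9NO2.
gcd of subscripts (8, 9, 1, 2) = 1, so the empirical formula equals the molecular formula.

C8H9NO2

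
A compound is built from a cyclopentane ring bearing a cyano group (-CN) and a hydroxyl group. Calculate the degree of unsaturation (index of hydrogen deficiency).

3

Atom tally by fragment:
  cyclopentane ring core → C:5 H:10
  (− 2 ring H displaced by substituents)
  + CN → C:1 N:1
  + OH → O:1 H:1
Element totals:
  C: 6
  H: 9
  N: 1
  O: 1
Molecular formula: C6H9NO.
DoU = (2C + 2 + N − H − X) / 2 = (2·6 + 2 + 1 − 9 − 0) / 2 = 3.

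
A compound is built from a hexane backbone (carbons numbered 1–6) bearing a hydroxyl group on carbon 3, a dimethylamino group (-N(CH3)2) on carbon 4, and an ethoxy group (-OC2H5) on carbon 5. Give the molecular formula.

Atom tally by fragment:
  CH3 → C:1 H:3
  CH2 → C:1 H:2
  CH(OH) → C:1 H:2 O:1
  CH(N(CH3)2) → C:3 H:7 N:1
  CH(OC2H5) → C:3 H:6 O:1
  CH3 → C:1 H:3
Element totals:
  C: 10
  H: 23
  N: 1
  O: 2

C10H23NO2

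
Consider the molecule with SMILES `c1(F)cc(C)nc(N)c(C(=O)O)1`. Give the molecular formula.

C7H7FN2O2

Atom tally by fragment:
  pyridine ring core → C:5 H:5 N:1
  (− 4 ring H displaced by substituents)
  + F → F:1
  + CH3 → C:1 H:3
  + NH2 → N:1 H:2
  + COOH → C:1 H:1 O:2
Element totals:
  C: 7
  H: 7
  F: 1
  N: 2
  O: 2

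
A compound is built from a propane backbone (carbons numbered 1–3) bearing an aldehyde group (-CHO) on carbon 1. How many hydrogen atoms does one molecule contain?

8

Atom tally by fragment:
  OHCCH2 → C:2 H:3 O:1
  CH2 → C:1 H:2
  CH3 → C:1 H:3
Element totals:
  C: 4
  H: 8
  O: 1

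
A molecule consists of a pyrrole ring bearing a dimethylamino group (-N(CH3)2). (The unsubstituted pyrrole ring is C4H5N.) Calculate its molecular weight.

110.16 g/mol

Atom tally by fragment:
  pyrrole ring core → C:4 H:5 N:1
  (− 1 ring H displaced by substituents)
  + N(CH3)2 → N:1 C:2 H:6
Element totals:
  C: 6
  H: 10
  N: 2
Molecular formula: C6H10N2.
  M = 6(12.011) + 10(1.008) + 2(14.007)
    = 72.066 + 10.080 + 28.014 = 110.160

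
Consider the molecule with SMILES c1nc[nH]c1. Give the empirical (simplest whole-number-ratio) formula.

C3H4N2

Atom tally by fragment:
  imidazole ring core → C:3 H:4 N:2
Element totals:
  C: 3
  H: 4
  N: 2
Molecular formula: C3H4N2.
gcd of subscripts (3, 4, 2) = 1, so the empirical formula equals the molecular formula.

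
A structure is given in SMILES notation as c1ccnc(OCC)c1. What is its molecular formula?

Atom tally by fragment:
  pyridine ring core → C:5 H:5 N:1
  (− 1 ring H displaced by substituents)
  + OC2H5 → C:2 H:5 O:1
Element totals:
  C: 7
  H: 9
  N: 1
  O: 1

C7H9NO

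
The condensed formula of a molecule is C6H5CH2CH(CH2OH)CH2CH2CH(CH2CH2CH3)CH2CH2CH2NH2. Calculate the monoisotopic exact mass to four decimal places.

Atom tally by fragment:
  C6H5CH2 → C:7 H:7
  CH(CH2OH) → C:2 H:4 O:1
  CH2 → C:1 H:2
  CH2 → C:1 H:2
  CH(CH2CH2CH3) → C:4 H:8
  CH2 → C:1 H:2
  CH2 → C:1 H:2
  CH2NH2 → C:1 H:4 N:1
Element totals:
  C: 18
  H: 31
  N: 1
  O: 1
Molecular formula: C18H31NO.
  M = 18(12.0) + 31(1.007825) + 14.003074 + 15.994915
    = 216.000000 + 31.242575 + 14.003074 + 15.994915 = 277.240564

277.2406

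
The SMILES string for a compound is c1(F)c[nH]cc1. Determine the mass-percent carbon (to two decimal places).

56.47%

Atom tally by fragment:
  pyrrole ring core → C:4 H:5 N:1
  (− 1 ring H displaced by substituents)
  + F → F:1
Element totals:
  C: 4
  H: 4
  F: 1
  N: 1
Molecular formula: C4H4FN.
Molar mass = 85.081 g/mol.
Mass from C: 4 × 12.011 = 48.044 g/mol.
%C = 48.044 / 85.081 × 100 = 56.47%.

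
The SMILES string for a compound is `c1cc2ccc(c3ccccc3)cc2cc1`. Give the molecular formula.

C16H12

Atom tally by fragment:
  naphthalene ring system core → C:10 H:8
  (− 1 ring H displaced by substituents)
  + C6H5 → C:6 H:5
Element totals:
  C: 16
  H: 12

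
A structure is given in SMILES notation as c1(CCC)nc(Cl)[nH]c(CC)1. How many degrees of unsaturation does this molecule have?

Atom tally by fragment:
  imidazole ring core → C:3 H:4 N:2
  (− 3 ring H displaced by substituents)
  + CH2CH2CH3 → C:3 H:7
  + Cl → Cl:1
  + C2H5 → C:2 H:5
Element totals:
  C: 8
  H: 13
  Cl: 1
  N: 2
Molecular formula: C8H13ClN2.
DoU = (2C + 2 + N − H − X) / 2 = (2·8 + 2 + 2 − 13 − 1) / 2 = 3.

3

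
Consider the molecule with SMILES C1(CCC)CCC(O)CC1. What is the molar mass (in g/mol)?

Atom tally by fragment:
  cyclohexane ring core → C:6 H:12
  (− 2 ring H displaced by substituents)
  + CH2CH2CH3 → C:3 H:7
  + OH → O:1 H:1
Element totals:
  C: 9
  H: 18
  O: 1
Molecular formula: C9H18O.
  M = 9(12.011) + 18(1.008) + 15.999
    = 108.099 + 18.144 + 15.999 = 142.242

142.24 g/mol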